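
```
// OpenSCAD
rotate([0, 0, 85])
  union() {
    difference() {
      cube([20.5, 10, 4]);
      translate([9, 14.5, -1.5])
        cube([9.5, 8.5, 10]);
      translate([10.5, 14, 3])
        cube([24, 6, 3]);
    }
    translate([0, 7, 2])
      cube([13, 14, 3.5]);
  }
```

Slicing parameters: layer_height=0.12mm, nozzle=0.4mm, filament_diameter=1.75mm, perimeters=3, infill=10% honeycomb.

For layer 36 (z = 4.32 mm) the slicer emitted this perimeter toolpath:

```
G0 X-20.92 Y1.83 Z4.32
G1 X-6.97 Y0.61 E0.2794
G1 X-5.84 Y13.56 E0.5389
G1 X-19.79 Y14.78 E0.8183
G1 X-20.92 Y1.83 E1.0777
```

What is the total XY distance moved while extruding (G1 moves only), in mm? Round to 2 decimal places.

54.00 mm

Sum the Euclidean lengths of each G1 segment: total = 54.00 mm.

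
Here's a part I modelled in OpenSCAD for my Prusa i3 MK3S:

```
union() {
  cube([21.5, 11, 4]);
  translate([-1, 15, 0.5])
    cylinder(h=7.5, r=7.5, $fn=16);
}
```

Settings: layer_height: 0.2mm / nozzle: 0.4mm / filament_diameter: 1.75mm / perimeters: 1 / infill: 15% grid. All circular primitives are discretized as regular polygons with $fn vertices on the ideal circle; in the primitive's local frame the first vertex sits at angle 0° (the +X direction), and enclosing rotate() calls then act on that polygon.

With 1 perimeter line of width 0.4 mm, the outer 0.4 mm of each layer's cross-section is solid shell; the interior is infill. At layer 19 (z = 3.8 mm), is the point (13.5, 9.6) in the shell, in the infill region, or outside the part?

At z = 3.8 mm: the cube is present — its section is the full 21.5×11 rectangle; the r=7.5 cylinder at (-1, 15) contributes a regular 16-gon of circumradius 7.5; Taking the union: the regions partially overlap (shared area 11.54 mm²), so overlapping operands fuse into one piece — 1 connected region. Overall, the cross-section is a single solid region. The nearest boundary edge runs (5.17, 11.00)→(21.50, 11.00); distance from the point to it = 1.40 mm. The point is inside the cross-section and 1.40 mm from the nearest boundary — more than the 0.4 mm shell width (1 × 0.4), so it's in the infill interior.

infill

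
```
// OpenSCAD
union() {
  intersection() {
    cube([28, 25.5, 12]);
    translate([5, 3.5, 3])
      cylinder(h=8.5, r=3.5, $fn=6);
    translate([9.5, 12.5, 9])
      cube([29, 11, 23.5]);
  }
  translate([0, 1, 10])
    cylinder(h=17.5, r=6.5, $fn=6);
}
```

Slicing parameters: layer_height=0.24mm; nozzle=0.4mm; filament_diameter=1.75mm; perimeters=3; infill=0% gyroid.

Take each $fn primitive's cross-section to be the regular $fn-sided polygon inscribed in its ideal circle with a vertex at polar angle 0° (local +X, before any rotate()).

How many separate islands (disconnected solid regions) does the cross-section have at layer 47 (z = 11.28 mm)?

At z = 11.28 mm: the cube (footprint 28×25.5) is included at this height; the cylinder at (5, 3.5): section is a regular 6-gon, circumradius r=3.5; the cube at (9.5, 12.5) (footprint 29×11) is included at this height; After intersecting: the r=3.5 cylinder at (5, 3.5) lies inside the 28×25.5 cube, so the common part is the r=3.5 cylinder at (5, 3.5) itself; the 29×11 cube at (9.5, 12.5) does not overlap the running intersection (empty) — nothing remains; the cylinder at (0, 1): section is a regular 6-gon, circumradius r=6.5; Taking the union: only the r=6.5 cylinder at (0, 1) is present, so the union is just that shape — 1 connected region. Overall, the cross-section is a single solid region. Island count = 1.

1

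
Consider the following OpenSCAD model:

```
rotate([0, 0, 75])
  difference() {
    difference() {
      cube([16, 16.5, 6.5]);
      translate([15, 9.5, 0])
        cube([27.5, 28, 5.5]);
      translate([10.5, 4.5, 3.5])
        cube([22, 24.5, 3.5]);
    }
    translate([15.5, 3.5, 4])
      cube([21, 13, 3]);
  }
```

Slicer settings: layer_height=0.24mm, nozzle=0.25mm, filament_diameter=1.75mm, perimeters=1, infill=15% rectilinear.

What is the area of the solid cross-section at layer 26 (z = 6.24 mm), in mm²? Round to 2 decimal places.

At z = 6.24 mm: the cube is present — its section is the full 16×16.5 rectangle (area 264.00 mm²); the cube at (15, 9.5) is absent (z outside [0, 5.5]); the 22×24.5 cube at (10.5, 4.5) contributes its full rectangle (area 539.00 mm²); Subtracting the remaining from the first: starting from the 16×16.5 cube (264.00 mm²), the 22×24.5 cube at (10.5, 4.5) partially overlaps it — only the 66.00 mm² overlap (of its 539.00 mm²) is removed, clipping the outline — area = 198.00 mm²; the cube at (15.5, 3.5) (footprint 21×13) is included at this height (area 273.00 mm²); Subtracting the remaining from the first: starting from that combined region (198.00 mm²), the 21×13 cube at (15.5, 3.5) partially overlaps it — only the 0.50 mm² overlap (of its 273.00 mm²) is removed, clipping the outline — area = 197.50 mm²; (whole slice rotated 75° about Z — lengths, areas and connectivity unchanged). Overall, the cross-section is a single solid region. Net area = 197.50 mm².

197.50 mm²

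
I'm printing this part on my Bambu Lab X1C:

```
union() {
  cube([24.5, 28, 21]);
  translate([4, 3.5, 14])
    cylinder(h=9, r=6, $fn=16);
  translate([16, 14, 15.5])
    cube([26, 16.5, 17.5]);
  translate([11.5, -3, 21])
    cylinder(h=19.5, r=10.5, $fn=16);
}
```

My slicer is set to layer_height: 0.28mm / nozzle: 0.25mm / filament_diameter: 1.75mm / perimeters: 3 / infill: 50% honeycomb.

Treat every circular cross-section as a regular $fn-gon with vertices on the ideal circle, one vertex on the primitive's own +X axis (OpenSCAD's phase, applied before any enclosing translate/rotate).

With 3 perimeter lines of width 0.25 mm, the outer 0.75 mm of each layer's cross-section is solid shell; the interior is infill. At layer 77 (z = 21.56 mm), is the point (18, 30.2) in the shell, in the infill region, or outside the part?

shell

At z = 21.56 mm: the cube does not reach this height (z outside [0, 21]); the r=6 cylinder at (4, 3.5) contributes a regular 16-gon of circumradius 6; the 26×16.5 cube at (16, 14) contributes its full rectangle; the r=10.5 cylinder at (11.5, -3) contributes a regular 16-gon of circumradius 10.5; Taking the union: the regions partially overlap (shared area 53.42 mm²), so overlapping operands fuse into one piece — 2 connected regions. Overall, the cross-section has 2 separate islands. The nearest boundary edge runs (16.00, 30.50)→(42.00, 30.50); distance from the point to it = 0.30 mm. (Shell/infill is judged within the island containing the point — the largest one.) The point is inside the cross-section, 0.30 mm from the nearest boundary — within the 0.75 mm shell band (3 × 0.25).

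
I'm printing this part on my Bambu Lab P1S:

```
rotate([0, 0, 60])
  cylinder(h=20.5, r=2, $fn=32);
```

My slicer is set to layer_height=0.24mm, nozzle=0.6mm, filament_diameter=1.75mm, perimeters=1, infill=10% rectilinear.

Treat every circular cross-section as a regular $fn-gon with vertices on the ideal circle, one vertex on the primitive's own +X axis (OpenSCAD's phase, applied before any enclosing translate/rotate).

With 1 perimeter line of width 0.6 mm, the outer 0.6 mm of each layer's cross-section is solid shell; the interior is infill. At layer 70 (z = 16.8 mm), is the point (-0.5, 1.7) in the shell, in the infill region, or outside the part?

At z = 16.8 mm: the r=2 cylinder gives a regular 32-gon of circumradius 2 (constant along its height); (rotated 60° about Z; rotation is an isometry so areas/perimeters/island counts are preserved). Overall, the cross-section is a single solid region. Undo the 60° rotation: the query point maps to (1.222, 1.283) in the un-rotated model frame. The nearest boundary edge runs (1.41, 1.41)→(1.11, 1.66); distance from the point to it = 0.22 mm. The point is inside the cross-section, 0.22 mm from the nearest boundary — within the 0.6 mm shell band (1 × 0.6).

shell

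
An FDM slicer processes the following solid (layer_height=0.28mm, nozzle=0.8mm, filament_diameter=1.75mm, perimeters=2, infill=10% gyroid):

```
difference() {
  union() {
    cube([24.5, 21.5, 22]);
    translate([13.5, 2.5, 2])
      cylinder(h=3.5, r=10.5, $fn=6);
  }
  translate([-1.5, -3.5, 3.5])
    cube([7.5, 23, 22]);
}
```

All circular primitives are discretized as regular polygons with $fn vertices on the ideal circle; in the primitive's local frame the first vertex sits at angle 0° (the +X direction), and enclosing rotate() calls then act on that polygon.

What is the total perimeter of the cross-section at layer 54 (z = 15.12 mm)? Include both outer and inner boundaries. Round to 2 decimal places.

92.00 mm

At z = 15.12 mm: the 24.5×21.5 cube contributes its full rectangle (perimeter 92.00 mm); the cylinder at (13.5, 2.5) does not reach this height (z outside [2, 5.5]); Combining (union): only the 24.5×21.5 cube is present, so the union is just that shape — boundary = 92.00 mm; the 7.5×23 cube at (-1.5, -3.5) contributes its full rectangle (perimeter 61.00 mm); After the difference (first − rest): starting from that combined region, the 7.5×23 cube at (-1.5, -3.5) partially overlaps it — only the 117.00 mm² overlap (of its 172.50 mm²) is removed, clipping the outline — boundary = 92.00 mm. Overall, the cross-section is a single solid region. Total boundary length (outer) = 92.00 mm.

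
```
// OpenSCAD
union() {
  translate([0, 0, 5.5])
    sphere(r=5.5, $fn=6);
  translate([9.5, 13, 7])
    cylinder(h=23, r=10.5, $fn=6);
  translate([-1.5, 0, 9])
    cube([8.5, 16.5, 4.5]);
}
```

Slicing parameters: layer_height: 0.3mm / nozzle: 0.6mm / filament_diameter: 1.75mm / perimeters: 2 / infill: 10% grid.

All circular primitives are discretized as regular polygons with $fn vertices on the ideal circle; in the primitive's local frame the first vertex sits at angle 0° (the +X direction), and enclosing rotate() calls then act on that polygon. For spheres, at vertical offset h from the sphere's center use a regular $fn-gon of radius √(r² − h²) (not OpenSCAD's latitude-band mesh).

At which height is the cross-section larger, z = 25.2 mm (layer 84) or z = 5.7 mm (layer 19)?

Layer 84 (z = 25.2): the sphere is absent (|z−center|=19.700 > r=5.5); the cylinder at (9.5, 13): section is a regular 6-gon, circumradius r=10.5 (area = (6/2)·10.500²·sin(360°/6) = 286.44 mm²); the cube at (-1.5, 0) is absent (z outside [9, 13.5]); Merging all regions: only the r=10.5 cylinder at (9.5, 13) is present, so the union is just that shape — area = 286.44 mm². So its area = 286.44 mm². Layer 19 (z = 5.7): the r=5.5 sphere contributes a regular 6-gon of circumradius √(5.5²−0.2²) = 5.496 (area = (6/2)·5.496²·sin(360°/6) = 78.49 mm²); the cylinder at (9.5, 13) is absent (z outside [7, 30]); the cube at (-1.5, 0) is absent (z outside [9, 13.5]); Taking the union: only the r=5.5 sphere is present, so the union is just that shape — area = 78.49 mm². So its area = 78.49 mm². Layer 84 is larger (286.44 vs 78.49 mm²).

layer 84 (z = 25.2 mm)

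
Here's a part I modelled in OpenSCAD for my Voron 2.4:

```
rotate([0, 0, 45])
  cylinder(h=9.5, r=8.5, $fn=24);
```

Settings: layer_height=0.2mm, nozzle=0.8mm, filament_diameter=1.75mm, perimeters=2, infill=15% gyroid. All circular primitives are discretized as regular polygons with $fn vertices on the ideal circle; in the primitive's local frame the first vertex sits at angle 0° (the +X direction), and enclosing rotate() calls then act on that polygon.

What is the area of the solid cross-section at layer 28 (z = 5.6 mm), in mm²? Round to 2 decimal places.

At z = 5.6 mm: the cylinder: section is a regular 24-gon, circumradius r=8.5 (area = (24/2)·8.500²·sin(360°/24) = 224.40 mm²); (whole slice rotated 45° about Z — lengths, areas and connectivity unchanged). Overall, the cross-section is a single solid region. Net area = 224.40 mm².

224.40 mm²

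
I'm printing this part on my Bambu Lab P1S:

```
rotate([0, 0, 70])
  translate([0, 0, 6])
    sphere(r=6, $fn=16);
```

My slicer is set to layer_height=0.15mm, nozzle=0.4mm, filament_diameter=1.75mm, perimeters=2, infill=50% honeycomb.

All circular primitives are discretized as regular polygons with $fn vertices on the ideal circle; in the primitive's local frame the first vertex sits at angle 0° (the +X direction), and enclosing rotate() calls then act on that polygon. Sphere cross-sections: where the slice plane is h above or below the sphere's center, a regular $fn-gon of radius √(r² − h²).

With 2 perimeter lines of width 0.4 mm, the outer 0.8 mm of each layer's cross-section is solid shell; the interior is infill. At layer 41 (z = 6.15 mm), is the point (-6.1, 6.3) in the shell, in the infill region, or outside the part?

At z = 6.15 mm: the r=6 sphere contributes a regular 16-gon of circumradius √(6²−0.15²) = 5.998; (rotated 70° about Z; rotation is an isometry so areas/perimeters/island counts are preserved). Overall, the cross-section is a single solid region. Undo the 70° rotation: the query point maps to (3.834, 7.887) in the un-rotated model frame. The nearest boundary edge runs (4.24, 4.24)→(2.30, 5.54); distance from the point to it = 2.80 mm. The point is not inside any of the regions above, so it lies outside the cross-section (2.80 mm from the nearest boundary).

outside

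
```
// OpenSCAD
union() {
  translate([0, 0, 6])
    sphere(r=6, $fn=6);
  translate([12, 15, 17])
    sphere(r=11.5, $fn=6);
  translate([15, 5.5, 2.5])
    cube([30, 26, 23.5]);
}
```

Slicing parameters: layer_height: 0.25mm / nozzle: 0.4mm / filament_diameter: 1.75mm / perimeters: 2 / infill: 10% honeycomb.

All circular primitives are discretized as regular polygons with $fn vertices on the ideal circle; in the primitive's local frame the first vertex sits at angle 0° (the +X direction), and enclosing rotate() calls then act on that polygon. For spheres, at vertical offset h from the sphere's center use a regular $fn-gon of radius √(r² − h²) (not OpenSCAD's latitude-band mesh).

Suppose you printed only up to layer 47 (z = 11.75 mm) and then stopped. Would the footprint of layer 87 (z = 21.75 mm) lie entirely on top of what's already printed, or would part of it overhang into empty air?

part overhangs

Compare the two slices. At z = 11.75: the r=6 sphere contributes a regular 6-gon of circumradius √(6²−5.75²) = 1.714 (area = (6/2)·1.714²·sin(360°/6) = 7.63 mm²); the r=11.5 sphere at (12, 15) slices to a regular 6-gon of circumradius 10.232 (√(r²−h²) with h=5.25 from center) (area = (6/2)·10.232²·sin(360°/6) = 271.99 mm²); the cube at (15, 5.5) is present — its section is the full 30×26 rectangle (area 780.00 mm²); Combining (union): the regions partially overlap — summed areas 1059.62 mm² minus the doubly-counted overlap 82.83 mm² gives 976.79 mm² — area = 976.79 mm². At z = 21.75: the sphere is not intersected at this z (|z−center|=15.750 > r=6); the r=11.5 sphere at (12, 15) contributes a regular 6-gon of circumradius √(11.5²−4.75²) = 10.473 (area = (6/2)·10.473²·sin(360°/6) = 284.98 mm²); the cube at (15, 5.5) is present — its section is the full 30×26 rectangle (area 780.00 mm²); Merging all regions: the regions partially overlap — summed areas 1064.98 mm² minus the doubly-counted overlap 88.07 mm² gives 976.91 mm² — area = 976.91 mm². Checking containment: at z = 21.75 the cross-section extends beyond the z = 11.75 cross-section by about 7.75 mm².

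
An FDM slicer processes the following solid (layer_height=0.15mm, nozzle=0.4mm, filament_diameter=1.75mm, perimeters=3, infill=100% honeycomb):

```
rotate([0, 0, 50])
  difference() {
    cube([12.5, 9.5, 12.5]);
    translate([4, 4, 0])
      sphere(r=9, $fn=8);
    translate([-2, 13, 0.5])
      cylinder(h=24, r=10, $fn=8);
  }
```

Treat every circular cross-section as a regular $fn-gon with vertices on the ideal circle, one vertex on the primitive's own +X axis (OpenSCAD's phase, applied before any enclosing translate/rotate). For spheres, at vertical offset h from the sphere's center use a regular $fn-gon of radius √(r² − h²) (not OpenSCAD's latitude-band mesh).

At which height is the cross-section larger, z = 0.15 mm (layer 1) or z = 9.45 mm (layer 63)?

layer 63 (z = 9.45 mm)

Layer 1 (z = 0.15): the 12.5×9.5 cube contributes its full rectangle (area 118.75 mm²); the r=9 sphere at (4, 4) contributes a regular 8-gon of circumradius √(9²−0.15²) = 8.999 (area = (8/2)·8.999²·sin(360°/8) = 229.04 mm²); the cylinder at (-2, 13) does not reach this height (z outside [0.5, 24.5]); Subtracting the remaining from the first: starting from the 12.5×9.5 cube (118.75 mm²), the r=9 sphere at (4, 4) partially overlaps it — only the 113.31 mm² overlap (of its 229.04 mm²) is removed, clipping the outline — area = 5.44 mm²; (rotated 50° about Z; rotation is an isometry so areas/perimeters/island counts are preserved). So its area = 5.44 mm². Layer 63 (z = 9.45): the cube (footprint 12.5×9.5) is included at this height (area 118.75 mm²); the sphere at (4, 4) is not intersected at this z (|z−center|=9.450 > r=9); the r=10 cylinder at (-2, 13) gives a regular 8-gon of circumradius 10 (constant along its height) (area = (8/2)·10.000²·sin(360°/8) = 282.84 mm²); After the difference (first − rest): starting from the 12.5×9.5 cube (118.75 mm²), the r=10 cylinder at (-2, 13) partially overlaps it — only the 26.08 mm² overlap (of its 282.84 mm²) is removed, clipping the outline — area = 92.67 mm²; (whole slice rotated 50° about Z — lengths, areas and connectivity unchanged). So its area = 92.67 mm². Layer 63 is larger (92.67 vs 5.44 mm²).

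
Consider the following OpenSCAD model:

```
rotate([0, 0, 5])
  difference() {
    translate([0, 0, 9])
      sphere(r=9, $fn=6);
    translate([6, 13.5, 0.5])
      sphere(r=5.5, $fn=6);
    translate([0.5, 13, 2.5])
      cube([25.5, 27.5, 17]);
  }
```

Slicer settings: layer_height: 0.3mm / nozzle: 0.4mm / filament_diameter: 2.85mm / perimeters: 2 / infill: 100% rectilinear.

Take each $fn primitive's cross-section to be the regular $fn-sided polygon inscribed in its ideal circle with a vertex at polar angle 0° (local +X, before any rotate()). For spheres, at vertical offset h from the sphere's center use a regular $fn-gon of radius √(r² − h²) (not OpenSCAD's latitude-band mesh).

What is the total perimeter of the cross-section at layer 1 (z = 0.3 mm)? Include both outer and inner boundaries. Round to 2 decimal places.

At z = 0.3 mm: the r=9 sphere slices to a regular 6-gon of circumradius 2.304 (√(r²−h²) with h=8.7 from center) (perimeter = 2·6·2.304·sin(180°/6) = 13.83 mm); the r=5.5 sphere at (6, 13.5) slices to a regular 6-gon of circumradius 5.496 (√(r²−h²) with h=0.2 from center) (perimeter = 2·6·5.496·sin(180°/6) = 32.98 mm); the cube at (0.5, 13) does not reach this height (z outside [2.5, 19.5]); Subtracting the remaining from the first: starting from the r=9 sphere, the r=5.5 sphere at (6, 13.5) misses the remaining region (no effect) — boundary = 13.83 mm; (whole slice rotated 5° about Z — lengths, areas and connectivity unchanged). Overall, the cross-section is a single solid region. Total boundary length (outer) = 13.83 mm.

13.83 mm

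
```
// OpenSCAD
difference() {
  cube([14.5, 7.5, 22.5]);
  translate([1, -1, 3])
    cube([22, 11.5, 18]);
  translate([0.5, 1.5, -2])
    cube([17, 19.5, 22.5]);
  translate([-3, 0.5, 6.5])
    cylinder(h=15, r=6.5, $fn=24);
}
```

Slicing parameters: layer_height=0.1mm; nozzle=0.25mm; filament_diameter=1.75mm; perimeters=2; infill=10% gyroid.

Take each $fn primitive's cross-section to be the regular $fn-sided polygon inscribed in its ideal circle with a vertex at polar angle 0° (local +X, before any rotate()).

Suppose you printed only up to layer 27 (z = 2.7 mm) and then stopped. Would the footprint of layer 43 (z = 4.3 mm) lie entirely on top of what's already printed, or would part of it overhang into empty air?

Compare the two slices. At z = 2.7: the cube is present — its section is the full 14.5×7.5 rectangle (area 108.75 mm²); the cube at (1, -1) is absent (z outside [3, 21]); the cube at (0.5, 1.5) is present — its section is the full 17×19.5 rectangle (area 331.50 mm²); the cylinder at (-3, 0.5) does not reach this height (z outside [6.5, 21.5]); Subtracting the remaining from the first: starting from the 14.5×7.5 cube (108.75 mm²), the 17×19.5 cube at (0.5, 1.5) partially overlaps it — only the 84.00 mm² overlap (of its 331.50 mm²) is removed, clipping the outline — area = 24.75 mm². At z = 4.3: the 14.5×7.5 cube contributes its full rectangle (area 108.75 mm²); the cube at (1, -1) is present — its section is the full 22×11.5 rectangle (area 253.00 mm²); the cube at (0.5, 1.5) (footprint 17×19.5) is included at this height (area 331.50 mm²); the cylinder at (-3, 0.5) is not intersected at this z (z outside [6.5, 21.5]); Subtracting the remaining from the first: starting from the 14.5×7.5 cube (108.75 mm²), the 22×11.5 cube at (1, -1) partially overlaps it — only the 101.25 mm² overlap (of its 253.00 mm²) is removed, clipping the outline; the 17×19.5 cube at (0.5, 1.5) partially overlaps it — only the 3.00 mm² overlap (of its 331.50 mm²) is removed, clipping the outline — area = 4.50 mm². Checking containment: the cross-section at z = 4.3 is a subset of the cross-section at z = 2.7.

entirely on top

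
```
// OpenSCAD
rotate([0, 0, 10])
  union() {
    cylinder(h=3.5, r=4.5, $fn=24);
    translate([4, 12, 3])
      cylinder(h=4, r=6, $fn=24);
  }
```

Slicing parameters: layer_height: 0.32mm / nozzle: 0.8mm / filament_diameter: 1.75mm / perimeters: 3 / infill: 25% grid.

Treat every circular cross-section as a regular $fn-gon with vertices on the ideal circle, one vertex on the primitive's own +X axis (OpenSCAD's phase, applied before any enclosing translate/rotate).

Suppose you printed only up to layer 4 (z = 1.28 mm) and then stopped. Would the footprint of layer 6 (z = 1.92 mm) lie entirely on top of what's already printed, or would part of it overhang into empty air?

entirely on top

Compare the two slices. At z = 1.28: the r=4.5 cylinder gives a regular 24-gon of circumradius 4.5 (constant along its height) (area = (24/2)·4.500²·sin(360°/24) = 62.89 mm²); the cylinder at (4, 12) does not reach this height (z outside [3, 7]); Taking the union: only the r=4.5 cylinder is present, so the union is just that shape — area = 62.89 mm²; (rotated 10° about Z; rotation is an isometry so areas/perimeters/island counts are preserved). At z = 1.92: the cylinder: section is a regular 24-gon, circumradius r=4.5 (area = (24/2)·4.500²·sin(360°/24) = 62.89 mm²); the cylinder at (4, 12) does not reach this height (z outside [3, 7]); Merging all regions: only the r=4.5 cylinder is present, so the union is just that shape — area = 62.89 mm²; (whole slice rotated 10° about Z — lengths, areas and connectivity unchanged). Checking containment: the cross-section at z = 1.92 is a subset of the cross-section at z = 1.28.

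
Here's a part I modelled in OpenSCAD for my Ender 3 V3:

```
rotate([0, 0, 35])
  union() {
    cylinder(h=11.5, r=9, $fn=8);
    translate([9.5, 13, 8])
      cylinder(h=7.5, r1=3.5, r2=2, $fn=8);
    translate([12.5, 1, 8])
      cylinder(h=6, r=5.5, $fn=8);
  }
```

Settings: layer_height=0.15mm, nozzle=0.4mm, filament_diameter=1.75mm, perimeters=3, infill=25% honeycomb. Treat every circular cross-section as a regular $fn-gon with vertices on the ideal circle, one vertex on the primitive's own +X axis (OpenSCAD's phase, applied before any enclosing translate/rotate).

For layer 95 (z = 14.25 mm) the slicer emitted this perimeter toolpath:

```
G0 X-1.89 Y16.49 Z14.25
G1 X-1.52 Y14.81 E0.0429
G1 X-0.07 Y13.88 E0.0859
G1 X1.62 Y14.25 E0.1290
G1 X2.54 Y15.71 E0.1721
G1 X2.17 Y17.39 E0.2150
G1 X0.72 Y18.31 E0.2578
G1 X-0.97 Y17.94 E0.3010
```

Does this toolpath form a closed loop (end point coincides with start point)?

no

Start point (G0): (-1.89, 16.49). End point (last G1): the path does not return to the start — open.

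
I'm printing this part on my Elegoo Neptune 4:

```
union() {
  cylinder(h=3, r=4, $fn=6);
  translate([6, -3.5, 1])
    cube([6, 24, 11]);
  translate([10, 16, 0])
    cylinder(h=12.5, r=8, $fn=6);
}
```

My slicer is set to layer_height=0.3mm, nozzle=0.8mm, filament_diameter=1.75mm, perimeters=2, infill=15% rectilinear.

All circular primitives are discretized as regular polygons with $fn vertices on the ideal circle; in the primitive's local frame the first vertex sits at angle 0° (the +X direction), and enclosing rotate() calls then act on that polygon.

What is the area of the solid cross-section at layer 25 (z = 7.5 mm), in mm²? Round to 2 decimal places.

241.71 mm²

At z = 7.5 mm: the cylinder does not reach this height (z outside [0, 3]); the cube at (6, -3.5) (footprint 6×24) is included at this height (area 144.00 mm²); the cylinder at (10, 16): section is a regular 6-gon, circumradius r=8 (area = (6/2)·8.000²·sin(360°/6) = 166.28 mm²); Taking the union: the regions partially overlap — summed areas 310.28 mm² minus the doubly-counted overlap 68.57 mm² gives 241.71 mm² — area = 241.71 mm². Overall, the cross-section is a single solid region. Net area = 241.71 mm².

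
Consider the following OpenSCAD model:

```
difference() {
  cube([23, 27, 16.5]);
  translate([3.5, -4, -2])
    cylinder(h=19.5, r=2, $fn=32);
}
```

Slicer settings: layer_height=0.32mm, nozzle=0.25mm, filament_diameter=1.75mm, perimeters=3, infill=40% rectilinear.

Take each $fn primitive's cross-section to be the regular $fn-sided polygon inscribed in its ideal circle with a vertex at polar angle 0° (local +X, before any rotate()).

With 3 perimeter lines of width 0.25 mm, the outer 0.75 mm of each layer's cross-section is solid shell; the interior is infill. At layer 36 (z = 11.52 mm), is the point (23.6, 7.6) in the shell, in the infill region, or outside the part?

outside

At z = 11.52 mm: the cube (footprint 23×27) is included at this height; the r=2 cylinder at (3.5, -4) contributes a regular 32-gon of circumradius 2; After the difference (first − rest): starting from the 23×27 cube, the r=2 cylinder at (3.5, -4) misses the remaining region (no effect) — 1 connected region. Overall, the cross-section is a single solid region. The nearest boundary edge runs (23.00, 27.00)→(23.00, 0.00); distance from the point to it = 0.60 mm. The point is not inside any of the regions above, so it lies outside the cross-section (0.60 mm from the nearest boundary).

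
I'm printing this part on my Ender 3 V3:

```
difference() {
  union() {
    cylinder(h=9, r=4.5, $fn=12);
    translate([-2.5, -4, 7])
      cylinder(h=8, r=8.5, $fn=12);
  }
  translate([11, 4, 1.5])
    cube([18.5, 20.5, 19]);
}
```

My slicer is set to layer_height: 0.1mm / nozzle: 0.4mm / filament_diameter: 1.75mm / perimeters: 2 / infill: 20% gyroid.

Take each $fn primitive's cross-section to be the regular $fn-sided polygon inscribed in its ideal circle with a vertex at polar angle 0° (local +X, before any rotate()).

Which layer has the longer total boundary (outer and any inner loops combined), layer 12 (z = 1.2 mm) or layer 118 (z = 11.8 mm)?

Layer 12 (z = 1.2): the r=4.5 cylinder gives a regular 12-gon of circumradius 4.5 (constant along its height) (perimeter = 2·12·4.500·sin(180°/12) = 27.95 mm); the cylinder at (-2.5, -4) does not reach this height (z outside [7, 15]); Taking the union: only the r=4.5 cylinder is present, so the union is just that shape — boundary = 27.95 mm; the cube at (11, 4) does not reach this height (z outside [1.5, 20.5]); Subtracting the remaining from the first: none of the subtracted shapes is present at this height, so the result so far is unchanged — boundary = 27.95 mm. So its perimeter = 27.95 mm. Layer 118 (z = 11.8): the cylinder does not reach this height (z outside [0, 9]); the cylinder at (-2.5, -4): section is a regular 12-gon, circumradius r=8.5 (perimeter = 2·12·8.500·sin(180°/12) = 52.80 mm); Taking the union: only the r=8.5 cylinder at (-2.5, -4) is present, so the union is just that shape — boundary = 52.80 mm; the 18.5×20.5 cube at (11, 4) contributes its full rectangle (perimeter 78.00 mm); Taking the first minus the rest: starting from that combined region, the 18.5×20.5 cube at (11, 4) misses the remaining region (no effect) — boundary = 52.80 mm. So its perimeter = 52.80 mm. Layer 118 is larger (52.80 vs 27.95 mm).

layer 118 (z = 11.8 mm)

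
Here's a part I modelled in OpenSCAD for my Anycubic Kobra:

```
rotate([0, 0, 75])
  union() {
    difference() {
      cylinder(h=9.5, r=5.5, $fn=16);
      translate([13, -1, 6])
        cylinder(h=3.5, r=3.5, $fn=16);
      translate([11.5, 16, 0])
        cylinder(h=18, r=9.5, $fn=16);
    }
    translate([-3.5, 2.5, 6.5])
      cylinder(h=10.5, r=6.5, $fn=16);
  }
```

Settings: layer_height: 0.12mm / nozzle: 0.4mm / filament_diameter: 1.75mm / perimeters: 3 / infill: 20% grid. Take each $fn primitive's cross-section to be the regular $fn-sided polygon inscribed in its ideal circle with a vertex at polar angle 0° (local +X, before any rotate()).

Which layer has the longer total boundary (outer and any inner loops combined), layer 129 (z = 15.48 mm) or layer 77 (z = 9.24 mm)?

Layer 129 (z = 15.48): the cylinder is absent (z outside [0, 9.5]); the cylinder at (13, -1) is not intersected at this z (z outside [6, 9.5]); the r=9.5 cylinder at (11.5, 16) contributes a regular 16-gon of circumradius 9.5 (perimeter = 2·16·9.500·sin(180°/16) = 59.31 mm); After the difference (first − rest): the first operand is absent here, so nothing remains; the cylinder at (-3.5, 2.5): section is a regular 16-gon, circumradius r=6.5 (perimeter = 2·16·6.500·sin(180°/16) = 40.58 mm); Taking the union: only the r=6.5 cylinder at (-3.5, 2.5) is present, so the union is just that shape — boundary = 40.58 mm; (rotated 75° about Z; rotation is an isometry so areas/perimeters/island counts are preserved). So its perimeter = 40.58 mm. Layer 77 (z = 9.24): the r=5.5 cylinder gives a regular 16-gon of circumradius 5.5 (constant along its height) (perimeter = 2·16·5.500·sin(180°/16) = 34.34 mm); the r=3.5 cylinder at (13, -1) gives a regular 16-gon of circumradius 3.5 (constant along its height) (perimeter = 2·16·3.500·sin(180°/16) = 21.85 mm); the cylinder at (11.5, 16): section is a regular 16-gon, circumradius r=9.5 (perimeter = 2·16·9.500·sin(180°/16) = 59.31 mm); Taking the first minus the rest: starting from the r=5.5 cylinder, the r=3.5 cylinder at (13, -1) misses the remaining region (no effect); the r=9.5 cylinder at (11.5, 16) misses the remaining region (no effect) — boundary = 34.34 mm; the r=6.5 cylinder at (-3.5, 2.5) gives a regular 16-gon of circumradius 6.5 (constant along its height) (perimeter = 2·16·6.500·sin(180°/16) = 40.58 mm); Taking the union: the regions partially overlap (shared area 59.76 mm²), so the edge portions inside another operand are dropped and the merged outline is re-measured after clipping — boundary = 46.48 mm; (rotated 75° about Z; rotation is an isometry so areas/perimeters/island counts are preserved). So its perimeter = 46.48 mm. Layer 77 is larger (46.48 vs 40.58 mm).

layer 77 (z = 9.24 mm)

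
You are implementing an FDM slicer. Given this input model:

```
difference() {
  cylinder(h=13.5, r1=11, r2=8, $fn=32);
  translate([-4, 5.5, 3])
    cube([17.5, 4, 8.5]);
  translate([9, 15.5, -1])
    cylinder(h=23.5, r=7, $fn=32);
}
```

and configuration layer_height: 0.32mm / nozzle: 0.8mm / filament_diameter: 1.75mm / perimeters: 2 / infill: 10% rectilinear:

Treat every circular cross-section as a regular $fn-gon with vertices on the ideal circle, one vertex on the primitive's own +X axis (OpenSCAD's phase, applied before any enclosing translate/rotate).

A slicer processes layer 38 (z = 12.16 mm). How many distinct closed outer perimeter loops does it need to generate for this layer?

At z = 12.16 mm: the cone: at t=0.901 of its height the radius interpolates to r₁+(r₂−r₁)t = 8.298, giving a regular 32-gon of that circumradius; the cube at (-4, 5.5) is absent (z outside [3, 11.5]); the cylinder at (9, 15.5): section is a regular 32-gon, circumradius r=7; Taking the first minus the rest: starting from the cone, the r=7 cylinder at (9, 15.5) misses the remaining region (no effect) — 1 connected region. The result has 1 disconnected region.

1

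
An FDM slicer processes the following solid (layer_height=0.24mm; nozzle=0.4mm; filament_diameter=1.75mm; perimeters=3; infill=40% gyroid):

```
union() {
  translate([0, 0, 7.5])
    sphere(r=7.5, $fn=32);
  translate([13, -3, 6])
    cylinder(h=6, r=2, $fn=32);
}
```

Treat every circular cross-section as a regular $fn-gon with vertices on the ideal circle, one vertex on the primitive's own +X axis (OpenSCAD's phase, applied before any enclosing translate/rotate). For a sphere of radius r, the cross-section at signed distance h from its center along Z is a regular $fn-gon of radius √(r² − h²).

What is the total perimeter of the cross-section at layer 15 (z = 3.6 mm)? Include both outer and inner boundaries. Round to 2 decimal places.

At z = 3.6 mm: the r=7.5 sphere contributes a regular 32-gon of circumradius √(7.5²−3.9²) = 6.406 (perimeter = 2·32·6.406·sin(180°/32) = 40.19 mm); the cylinder at (13, -3) does not reach this height (z outside [6, 12]); Merging all regions: only the r=7.5 sphere is present, so the union is just that shape — boundary = 40.19 mm. Overall, the cross-section is a single solid region. Total boundary length (outer) = 40.19 mm.

40.19 mm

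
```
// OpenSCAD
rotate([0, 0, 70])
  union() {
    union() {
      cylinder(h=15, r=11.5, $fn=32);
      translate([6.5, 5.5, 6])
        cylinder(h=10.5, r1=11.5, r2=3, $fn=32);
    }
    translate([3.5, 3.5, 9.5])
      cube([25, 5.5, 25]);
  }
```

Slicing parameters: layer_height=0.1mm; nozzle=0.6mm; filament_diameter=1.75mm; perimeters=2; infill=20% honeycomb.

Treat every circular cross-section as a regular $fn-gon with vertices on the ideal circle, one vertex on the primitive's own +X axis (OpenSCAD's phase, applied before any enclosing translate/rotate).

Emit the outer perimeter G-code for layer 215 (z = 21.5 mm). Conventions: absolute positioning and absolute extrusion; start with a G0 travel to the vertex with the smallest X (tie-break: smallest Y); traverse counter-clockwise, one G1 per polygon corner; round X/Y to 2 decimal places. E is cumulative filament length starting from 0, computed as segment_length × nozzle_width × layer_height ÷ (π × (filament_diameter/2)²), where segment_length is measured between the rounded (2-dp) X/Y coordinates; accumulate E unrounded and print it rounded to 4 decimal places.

G0 X-7.26 Y6.37 Z21.50
G1 X-2.09 Y4.49 E0.1372
G1 X6.46 Y27.98 E0.7608
G1 X1.29 Y29.86 E0.8980
G1 X-7.26 Y6.37 E1.5216

At z = 21.5 mm: the cylinder is not intersected at this z (z outside [0, 15]); the cone at (6.5, 5.5) is not intersected at this z (z outside [6, 16.5]); Combining (union): nothing is present at this height; the cube at (3.5, 3.5) is present — its section is the full 25×5.5 rectangle; Merging all regions: only the 25×5.5 cube at (3.5, 3.5) is present, so the union is just that shape — 1 connected region; (rotated 70° about Z; rotation is an isometry so areas/perimeters/island counts are preserved). The outline is a single polygon with 4 vertices. Extrusion per mm of travel: 0.6 × 0.1 / (π × 0.875²) = 0.024945. Accumulating E over each segment gives final E = 1.5216.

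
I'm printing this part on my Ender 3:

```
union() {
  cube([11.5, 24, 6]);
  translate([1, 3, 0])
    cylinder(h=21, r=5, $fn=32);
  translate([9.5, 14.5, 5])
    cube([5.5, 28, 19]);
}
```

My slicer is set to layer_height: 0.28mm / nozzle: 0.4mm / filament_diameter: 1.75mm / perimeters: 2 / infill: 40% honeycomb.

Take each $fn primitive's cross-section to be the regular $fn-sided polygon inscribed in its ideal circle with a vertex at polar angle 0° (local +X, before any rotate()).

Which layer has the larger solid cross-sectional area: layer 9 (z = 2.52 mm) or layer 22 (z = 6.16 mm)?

Layer 9 (z = 2.52): the cube (footprint 11.5×24) is included at this height (area 276.00 mm²); the r=5 cylinder at (1, 3) gives a regular 32-gon of circumradius 5 (constant along its height) (area = (32/2)·5.000²·sin(360°/32) = 78.04 mm²); the cube at (9.5, 14.5) is absent (z outside [5, 24]); Combining (union): the regions partially overlap — summed areas 354.04 mm² minus the doubly-counted overlap 41.45 mm² gives 312.58 mm² — area = 312.58 mm². So its area = 312.58 mm². Layer 22 (z = 6.16): the cube is absent (z outside [0, 6]); the r=5 cylinder at (1, 3) contributes a regular 32-gon of circumradius 5 (area = (32/2)·5.000²·sin(360°/32) = 78.04 mm²); the 5.5×28 cube at (9.5, 14.5) contributes its full rectangle (area 154.00 mm²); Combining (union): the 2 present regions are separate (no shared area or edge), so areas and boundary lengths simply add and each stays a separate island — area = 232.04 mm². So its area = 232.04 mm². Layer 9 is larger (312.58 vs 232.04 mm²).

layer 9 (z = 2.52 mm)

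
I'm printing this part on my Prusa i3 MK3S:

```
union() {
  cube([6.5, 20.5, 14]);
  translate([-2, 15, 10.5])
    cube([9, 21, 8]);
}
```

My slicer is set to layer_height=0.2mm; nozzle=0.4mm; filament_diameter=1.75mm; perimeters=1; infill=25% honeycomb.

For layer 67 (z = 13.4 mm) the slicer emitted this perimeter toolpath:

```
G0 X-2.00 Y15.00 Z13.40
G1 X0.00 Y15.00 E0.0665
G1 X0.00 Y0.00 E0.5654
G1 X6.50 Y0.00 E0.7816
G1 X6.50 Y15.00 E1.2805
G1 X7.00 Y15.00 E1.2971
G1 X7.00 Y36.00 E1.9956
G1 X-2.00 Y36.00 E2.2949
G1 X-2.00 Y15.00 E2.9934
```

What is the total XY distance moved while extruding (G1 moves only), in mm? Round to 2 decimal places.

Sum the Euclidean lengths of each G1 segment: total = 90.00 mm.

90.00 mm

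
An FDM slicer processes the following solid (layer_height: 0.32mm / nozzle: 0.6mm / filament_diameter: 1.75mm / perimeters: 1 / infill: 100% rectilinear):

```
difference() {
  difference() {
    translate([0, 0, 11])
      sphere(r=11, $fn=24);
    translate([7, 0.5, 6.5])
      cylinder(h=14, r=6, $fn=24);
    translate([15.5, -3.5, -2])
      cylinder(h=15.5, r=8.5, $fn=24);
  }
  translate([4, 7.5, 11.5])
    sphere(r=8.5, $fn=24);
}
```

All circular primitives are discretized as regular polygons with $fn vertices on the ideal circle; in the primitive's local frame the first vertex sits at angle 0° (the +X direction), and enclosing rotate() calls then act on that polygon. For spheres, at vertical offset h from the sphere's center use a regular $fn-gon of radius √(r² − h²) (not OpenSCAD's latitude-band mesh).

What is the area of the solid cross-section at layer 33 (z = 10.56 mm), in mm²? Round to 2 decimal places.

At z = 10.56 mm: the sphere: section is a regular 24-gon, circumradius = √(r²−h²) = √(11²−0.44²) = 10.991 (area = (24/2)·10.991²·sin(360°/24) = 375.20 mm²); the r=6 cylinder at (7, 0.5) gives a regular 24-gon of circumradius 6 (constant along its height) (area = (24/2)·6.000²·sin(360°/24) = 111.81 mm²); the cylinder at (15.5, -3.5): section is a regular 24-gon, circumradius r=8.5 (area = (24/2)·8.500²·sin(360°/24) = 224.40 mm²); Subtracting the remaining from the first: starting from the r=11 sphere (375.20 mm²), the r=6 cylinder at (7, 0.5) partially overlaps it — only the 95.07 mm² overlap (of its 111.81 mm²) is removed, clipping the outline; the r=8.5 cylinder at (15.5, -3.5) partially overlaps it — only the 2.88 mm² overlap (of its 224.40 mm²) is removed, clipping the outline — area = 277.25 mm²; the r=8.5 sphere at (4, 7.5) contributes a regular 24-gon of circumradius √(8.5²−0.94²) = 8.448 (area = (24/2)·8.448²·sin(360°/24) = 221.65 mm²); Subtracting the remaining from the first: starting from the result so far (277.25 mm²), the r=8.5 sphere at (4, 7.5) partially overlaps it — only the 78.72 mm² overlap (of its 221.65 mm²) is removed, clipping the outline — area = 198.52 mm². Overall, the cross-section is a single solid region. Net area = 198.52 mm².

198.52 mm²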